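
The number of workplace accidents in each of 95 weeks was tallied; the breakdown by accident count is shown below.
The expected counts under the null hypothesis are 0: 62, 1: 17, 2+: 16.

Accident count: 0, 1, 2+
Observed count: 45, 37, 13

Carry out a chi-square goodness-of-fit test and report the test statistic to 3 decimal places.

cat         O        E   (O−E)²/E
0          45       62     4.6613
1          37       17    23.5294
2+         13       16     0.5625
Sum = 28.753

28.753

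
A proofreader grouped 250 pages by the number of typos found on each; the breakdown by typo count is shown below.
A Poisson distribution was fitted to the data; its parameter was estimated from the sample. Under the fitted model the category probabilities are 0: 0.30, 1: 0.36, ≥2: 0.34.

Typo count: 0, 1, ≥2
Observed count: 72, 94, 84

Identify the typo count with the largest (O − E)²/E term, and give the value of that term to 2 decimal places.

Expected counts E_i = n·p_i: 250×0.30 = 75, 250×0.36 = 90, 250×0.34 = 85.
χ² = (72−75)²/75 + (94−90)²/90 + (84−85)²/85
   = 0.120 + 0.178 + 0.012
The largest term is for 1: 0.18.

1, 0.18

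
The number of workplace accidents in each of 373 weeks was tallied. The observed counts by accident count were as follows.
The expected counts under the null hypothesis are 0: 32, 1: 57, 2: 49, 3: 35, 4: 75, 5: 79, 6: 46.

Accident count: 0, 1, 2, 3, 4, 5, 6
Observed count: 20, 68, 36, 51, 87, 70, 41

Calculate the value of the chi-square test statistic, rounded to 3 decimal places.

20.875

0: (20 − 32)²/32 = 144/32 = 4.5000
1: (68 − 57)²/57 = 121/57 = 2.1228
2: (36 − 49)²/49 = 169/49 = 3.4490
3: (51 − 35)²/35 = 256/35 = 7.3143
4: (87 − 75)²/75 = 144/75 = 1.9200
5: (70 − 79)²/79 = 81/79 = 1.0253
6: (41 − 46)²/46 = 25/46 = 0.5435
Sum = 20.875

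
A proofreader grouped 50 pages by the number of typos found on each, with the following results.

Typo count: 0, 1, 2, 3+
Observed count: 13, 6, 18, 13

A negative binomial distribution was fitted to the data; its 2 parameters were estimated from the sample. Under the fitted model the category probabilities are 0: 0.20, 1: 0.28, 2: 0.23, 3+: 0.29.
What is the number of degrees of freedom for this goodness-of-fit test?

1

There are k = 4 categories and 2 parameters estimated from the data, so df = 4 − 1 − 2 = 1.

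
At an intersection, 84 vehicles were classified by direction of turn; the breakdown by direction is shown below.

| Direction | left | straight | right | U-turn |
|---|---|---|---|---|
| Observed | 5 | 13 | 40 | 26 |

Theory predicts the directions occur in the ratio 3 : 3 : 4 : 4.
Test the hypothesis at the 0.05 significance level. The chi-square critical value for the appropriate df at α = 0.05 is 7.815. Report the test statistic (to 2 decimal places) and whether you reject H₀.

21.61; reject

Ratio total = 14. Expected counts: 84×3/14 = 18, 84×3/14 = 18, 84×4/14 = 24, 84×4/14 = 24.
left: (5 − 18)²/18 = 169/18 = 9.389
straight: (13 − 18)²/18 = 25/18 = 1.389
right: (40 − 24)²/24 = 256/24 = 10.667
U-turn: (26 − 24)²/24 = 4/24 = 0.167
Sum = 21.61
df = 3. Since 21.61 > 7.815, we reject H₀.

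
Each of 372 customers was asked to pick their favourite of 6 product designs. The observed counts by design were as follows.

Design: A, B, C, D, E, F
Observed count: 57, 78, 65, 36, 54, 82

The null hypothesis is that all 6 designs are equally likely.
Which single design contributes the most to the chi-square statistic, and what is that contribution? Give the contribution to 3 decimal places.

Expected count for each of the 6 categories: 372/6 = 62.
A: (57 − 62)²/62 = 25/62 = 0.4032
B: (78 − 62)²/62 = 256/62 = 4.1290
C: (65 − 62)²/62 = 9/62 = 0.1452
D: (36 − 62)²/62 = 676/62 = 10.9032
E: (54 − 62)²/62 = 64/62 = 1.0323
F: (82 − 62)²/62 = 400/62 = 6.4516
The largest term is for D: 10.903.

D, 10.903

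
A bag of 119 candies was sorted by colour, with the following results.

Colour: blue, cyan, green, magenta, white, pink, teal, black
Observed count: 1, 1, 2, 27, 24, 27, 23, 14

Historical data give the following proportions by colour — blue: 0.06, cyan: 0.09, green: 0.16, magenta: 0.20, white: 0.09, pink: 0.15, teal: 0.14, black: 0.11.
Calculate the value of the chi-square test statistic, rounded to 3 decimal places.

53.422

Expected counts E_i = n·p_i: 119×0.06 = 7.14, 119×0.09 = 10.71, 119×0.16 = 19.04, 119×0.20 = 23.8, 119×0.09 = 10.71, 119×0.15 = 17.85, 119×0.14 = 16.66, 119×0.11 = 13.09.
blue: (1 − 7.14)²/7.14 = 37.6996/7.14 = 5.2801
cyan: (1 − 10.71)²/10.71 = 94.2841/10.71 = 8.8034
green: (2 − 19.04)²/19.04 = 290.3616/19.04 = 15.2501
magenta: (27 − 23.8)²/23.8 = 10.24/23.8 = 0.4303
white: (24 − 10.71)²/10.71 = 176.6241/10.71 = 16.4915
pink: (27 − 17.85)²/17.85 = 83.7225/17.85 = 4.6903
teal: (23 − 16.66)²/16.66 = 40.1956/16.66 = 2.4127
black: (14 − 13.09)²/13.09 = 0.8281/13.09 = 0.0633
Sum = 53.422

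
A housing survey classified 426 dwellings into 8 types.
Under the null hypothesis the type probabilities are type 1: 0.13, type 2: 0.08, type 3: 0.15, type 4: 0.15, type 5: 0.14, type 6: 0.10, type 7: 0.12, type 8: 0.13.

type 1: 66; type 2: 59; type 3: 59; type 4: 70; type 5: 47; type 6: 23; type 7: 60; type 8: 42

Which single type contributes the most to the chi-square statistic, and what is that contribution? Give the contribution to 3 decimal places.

Expected counts E_i = n·p_i: 426×0.13 = 55.38, 426×0.08 = 34.08, 426×0.15 = 63.9, 426×0.15 = 63.9, 426×0.14 = 59.64, 426×0.10 = 42.6, 426×0.12 = 51.12, 426×0.13 = 55.38.
χ² = (66−55.38)²/55.38 + (59−34.08)²/34.08 + (59−63.9)²/63.9 + (70−63.9)²/63.9 + (47−59.64)²/59.64 + (23−42.6)²/42.6 + (60−51.12)²/51.12 + (42−55.38)²/55.38
   = 2.0366 + 18.2220 + 0.3757 + 0.5823 + 2.6789 + 9.0178 + 1.5425 + 3.2327
The largest term is for type 2: 18.222.

type 2, 18.222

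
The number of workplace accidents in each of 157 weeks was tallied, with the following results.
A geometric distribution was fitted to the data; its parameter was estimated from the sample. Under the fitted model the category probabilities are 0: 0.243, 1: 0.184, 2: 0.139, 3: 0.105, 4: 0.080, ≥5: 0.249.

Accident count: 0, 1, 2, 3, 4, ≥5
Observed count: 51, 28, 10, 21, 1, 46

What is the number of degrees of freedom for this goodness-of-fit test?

4

There are k = 6 categories and 1 parameter estimated from the data, so df = 6 − 1 − 1 = 4.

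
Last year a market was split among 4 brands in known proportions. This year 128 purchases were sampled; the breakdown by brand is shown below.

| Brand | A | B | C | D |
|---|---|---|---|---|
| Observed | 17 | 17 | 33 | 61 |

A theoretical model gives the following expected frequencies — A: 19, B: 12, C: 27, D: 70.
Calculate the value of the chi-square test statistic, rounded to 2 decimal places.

χ² = (17−19)²/19 + (17−12)²/12 + (33−27)²/27 + (61−70)²/70
   = 0.211 + 2.083 + 1.333 + 1.157
Sum = 4.78

4.78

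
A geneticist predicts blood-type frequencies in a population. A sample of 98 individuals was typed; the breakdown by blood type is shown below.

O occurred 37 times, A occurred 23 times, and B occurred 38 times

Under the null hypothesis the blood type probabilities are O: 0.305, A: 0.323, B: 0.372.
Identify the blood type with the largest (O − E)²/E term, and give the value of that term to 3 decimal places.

Expected counts E_i = n·p_i: 98×0.305 = 29.89, 98×0.323 = 31.654, 98×0.372 = 36.456.
cat         O        E   (O−E)²/E
O          37    29.89     1.6913
A          23   31.654     2.3659
B          38   36.456     0.0654
The largest term is for A: 2.366.

A, 2.366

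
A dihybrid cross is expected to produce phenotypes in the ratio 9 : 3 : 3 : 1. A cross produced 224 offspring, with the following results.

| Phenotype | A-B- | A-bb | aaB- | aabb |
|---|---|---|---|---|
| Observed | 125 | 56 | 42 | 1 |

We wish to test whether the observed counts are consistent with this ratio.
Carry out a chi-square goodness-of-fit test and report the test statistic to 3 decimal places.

16.746

Ratio total = 16. Expected counts: 224×9/16 = 126, 224×3/16 = 42, 224×3/16 = 42, 224×1/16 = 14.
χ² = (125−126)²/126 + (56−42)²/42 + (42−42)²/42 + (1−14)²/14
   = 0.0079 + 4.6667 + 0.0000 + 12.0714
Sum = 16.746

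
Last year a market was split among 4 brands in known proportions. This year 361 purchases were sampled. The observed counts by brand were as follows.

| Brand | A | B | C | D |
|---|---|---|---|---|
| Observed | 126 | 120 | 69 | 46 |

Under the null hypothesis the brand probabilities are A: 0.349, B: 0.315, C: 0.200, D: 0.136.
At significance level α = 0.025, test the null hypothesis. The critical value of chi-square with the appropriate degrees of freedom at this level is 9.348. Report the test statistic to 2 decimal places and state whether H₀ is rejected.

Expected counts E_i = n·p_i: 361×0.349 = 125.989, 361×0.315 = 113.715, 361×0.200 = 72.2, 361×0.136 = 49.096.
A: (126 − 125.989)²/125.989 = 0.000121/125.989 = 0.000
B: (120 − 113.715)²/113.715 = 39.501225/113.715 = 0.347
C: (69 − 72.2)²/72.2 = 10.24/72.2 = 0.142
D: (46 − 49.096)²/49.096 = 9.585216/49.096 = 0.195
Sum = 0.68
df = 3. Since 0.68 < 9.348, we do not reject H₀.

0.68; do not reject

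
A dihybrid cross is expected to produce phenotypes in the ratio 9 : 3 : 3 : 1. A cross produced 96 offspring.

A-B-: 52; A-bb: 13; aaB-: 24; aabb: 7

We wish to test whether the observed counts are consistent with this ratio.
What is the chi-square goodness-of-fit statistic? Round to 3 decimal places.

3.630

Ratio total = 16. Expected counts: 96×9/16 = 54, 96×3/16 = 18, 96×3/16 = 18, 96×1/16 = 6.
χ² = (52−54)²/54 + (13−18)²/18 + (24−18)²/18 + (7−6)²/6
   = 0.0741 + 1.3889 + 2.0000 + 0.1667
Sum = 3.630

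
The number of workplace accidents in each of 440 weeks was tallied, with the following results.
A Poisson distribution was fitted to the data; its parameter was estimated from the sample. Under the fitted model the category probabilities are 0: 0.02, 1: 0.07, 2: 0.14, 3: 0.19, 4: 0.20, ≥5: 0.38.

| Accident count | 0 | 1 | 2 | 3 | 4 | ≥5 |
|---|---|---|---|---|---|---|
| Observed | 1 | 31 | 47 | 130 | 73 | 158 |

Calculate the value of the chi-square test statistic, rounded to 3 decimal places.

Expected counts E_i = n·p_i: 440×0.02 = 8.8, 440×0.07 = 30.8, 440×0.14 = 61.6, 440×0.19 = 83.6, 440×0.20 = 88, 440×0.38 = 167.2.
χ² = (1−8.8)²/8.8 + (31−30.8)²/30.8 + (47−61.6)²/61.6 + (130−83.6)²/83.6 + (73−88)²/88 + (158−167.2)²/167.2
   = 6.9136 + 0.0013 + 3.4604 + 25.7531 + 2.5568 + 0.5062
Sum = 39.191

39.191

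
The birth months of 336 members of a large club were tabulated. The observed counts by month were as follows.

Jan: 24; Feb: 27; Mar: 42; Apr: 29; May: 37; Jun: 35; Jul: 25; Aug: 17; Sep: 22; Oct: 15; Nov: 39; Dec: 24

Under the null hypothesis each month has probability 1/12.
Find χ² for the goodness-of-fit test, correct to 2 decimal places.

Under H₀ each category has probability 1/12, so each expected count is 336/12 = 28.
Jan: (24 − 28)²/28 = 16/28 = 0.571
Feb: (27 − 28)²/28 = 1/28 = 0.036
Mar: (42 − 28)²/28 = 196/28 = 7.000
Apr: (29 − 28)²/28 = 1/28 = 0.036
May: (37 − 28)²/28 = 81/28 = 2.893
Jun: (35 − 28)²/28 = 49/28 = 1.750
Jul: (25 − 28)²/28 = 9/28 = 0.321
Aug: (17 − 28)²/28 = 121/28 = 4.321
Sep: (22 − 28)²/28 = 36/28 = 1.286
Oct: (15 − 28)²/28 = 169/28 = 6.036
Nov: (39 − 28)²/28 = 121/28 = 4.321
Dec: (24 − 28)²/28 = 16/28 = 0.571
Sum = 29.14

29.14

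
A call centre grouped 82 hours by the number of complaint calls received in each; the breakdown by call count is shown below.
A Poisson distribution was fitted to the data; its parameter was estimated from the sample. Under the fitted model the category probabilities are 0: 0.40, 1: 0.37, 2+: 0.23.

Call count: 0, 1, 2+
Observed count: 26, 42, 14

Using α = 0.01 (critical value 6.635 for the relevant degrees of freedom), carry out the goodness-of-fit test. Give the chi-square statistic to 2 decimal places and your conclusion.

Expected counts E_i = n·p_i: 82×0.40 = 32.8, 82×0.37 = 30.34, 82×0.23 = 18.86.
0: (26 − 32.8)²/32.8 = 46.24/32.8 = 1.410
1: (42 − 30.34)²/30.34 = 135.9556/30.34 = 4.481
2+: (14 − 18.86)²/18.86 = 23.6196/18.86 = 1.252
Sum = 7.14
df = 1. Since 7.14 > 6.635, we reject H₀.

7.14; reject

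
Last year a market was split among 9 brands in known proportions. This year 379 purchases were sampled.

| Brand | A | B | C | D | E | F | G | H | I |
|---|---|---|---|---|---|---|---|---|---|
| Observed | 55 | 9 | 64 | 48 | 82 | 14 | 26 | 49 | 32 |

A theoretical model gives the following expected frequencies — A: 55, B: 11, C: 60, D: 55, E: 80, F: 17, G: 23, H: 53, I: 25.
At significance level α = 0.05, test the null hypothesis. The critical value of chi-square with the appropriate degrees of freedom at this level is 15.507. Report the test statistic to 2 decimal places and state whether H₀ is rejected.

4.75; do not reject

A: (55 − 55)²/55 = 0/55 = 0.000
B: (9 − 11)²/11 = 4/11 = 0.364
C: (64 − 60)²/60 = 16/60 = 0.267
D: (48 − 55)²/55 = 49/55 = 0.891
E: (82 − 80)²/80 = 4/80 = 0.050
F: (14 − 17)²/17 = 9/17 = 0.529
G: (26 − 23)²/23 = 9/23 = 0.391
H: (49 − 53)²/53 = 16/53 = 0.302
I: (32 − 25)²/25 = 49/25 = 1.960
Sum = 4.75
df = 8. Since 4.75 < 15.507, we do not reject H₀.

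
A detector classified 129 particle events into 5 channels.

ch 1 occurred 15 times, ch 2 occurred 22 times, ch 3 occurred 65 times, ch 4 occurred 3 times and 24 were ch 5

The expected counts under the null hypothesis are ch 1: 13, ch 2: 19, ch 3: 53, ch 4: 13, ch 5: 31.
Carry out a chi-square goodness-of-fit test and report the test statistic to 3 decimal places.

12.771

χ² = (15−13)²/13 + (22−19)²/19 + (65−53)²/53 + (3−13)²/13 + (24−31)²/31
   = 0.3077 + 0.4737 + 2.7170 + 7.6923 + 1.5806
Sum = 12.771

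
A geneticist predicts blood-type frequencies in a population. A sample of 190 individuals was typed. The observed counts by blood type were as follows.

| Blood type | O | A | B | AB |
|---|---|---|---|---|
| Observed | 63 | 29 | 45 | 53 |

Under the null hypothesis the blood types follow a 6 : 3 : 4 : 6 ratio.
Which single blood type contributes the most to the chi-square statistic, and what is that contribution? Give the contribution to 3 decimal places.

AB, 0.817

Ratio total = 19. Expected counts: 190×6/19 = 60, 190×3/19 = 30, 190×4/19 = 40, 190×6/19 = 60.
O: (63 − 60)²/60 = 9/60 = 0.1500
A: (29 − 30)²/30 = 1/30 = 0.0333
B: (45 − 40)²/40 = 25/40 = 0.6250
AB: (53 − 60)²/60 = 49/60 = 0.8167
The largest term is for AB: 0.817.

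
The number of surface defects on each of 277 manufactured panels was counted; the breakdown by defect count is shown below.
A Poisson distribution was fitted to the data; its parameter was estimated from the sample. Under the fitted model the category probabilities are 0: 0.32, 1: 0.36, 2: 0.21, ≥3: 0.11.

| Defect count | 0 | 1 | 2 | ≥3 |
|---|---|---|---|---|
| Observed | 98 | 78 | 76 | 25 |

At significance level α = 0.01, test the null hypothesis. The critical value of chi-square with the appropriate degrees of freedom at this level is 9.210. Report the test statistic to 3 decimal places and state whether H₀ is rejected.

12.166; reject

Expected counts E_i = n·p_i: 277×0.32 = 88.64, 277×0.36 = 99.72, 277×0.21 = 58.17, 277×0.11 = 30.47.
χ² = (98−88.64)²/88.64 + (78−99.72)²/99.72 + (76−58.17)²/58.17 + (25−30.47)²/30.47
   = 0.9884 + 4.7308 + 5.4652 + 0.9820
Sum = 12.166
df = 2. Since 12.166 > 9.210, we reject H₀.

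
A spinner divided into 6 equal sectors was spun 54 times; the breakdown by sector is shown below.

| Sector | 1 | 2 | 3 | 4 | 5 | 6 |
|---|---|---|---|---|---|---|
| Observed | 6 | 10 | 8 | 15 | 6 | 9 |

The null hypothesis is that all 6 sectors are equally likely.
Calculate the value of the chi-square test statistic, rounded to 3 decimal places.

Expected count for each of the 6 categories: 54/6 = 9.
cat         O        E   (O−E)²/E
1           6        9     1.0000
2          10        9     0.1111
3           8        9     0.1111
4          15        9     4.0000
5           6        9     1.0000
6           9        9     0.0000
Sum = 6.222

6.222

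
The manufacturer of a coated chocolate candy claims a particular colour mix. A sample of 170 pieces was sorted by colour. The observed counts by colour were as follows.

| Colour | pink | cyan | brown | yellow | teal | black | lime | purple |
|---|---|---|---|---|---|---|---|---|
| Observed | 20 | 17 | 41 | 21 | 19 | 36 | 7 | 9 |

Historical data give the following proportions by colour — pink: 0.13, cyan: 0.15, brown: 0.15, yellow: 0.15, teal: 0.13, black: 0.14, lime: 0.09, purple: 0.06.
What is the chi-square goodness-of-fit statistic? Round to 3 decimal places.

24.581

Expected counts E_i = n·p_i: 170×0.13 = 22.1, 170×0.15 = 25.5, 170×0.15 = 25.5, 170×0.15 = 25.5, 170×0.13 = 22.1, 170×0.14 = 23.8, 170×0.09 = 15.3, 170×0.06 = 10.2.
cat         O        E   (O−E)²/E
pink       20     22.1     0.1995
cyan       17     25.5     2.8333
brown      41     25.5     9.4216
yellow     21     25.5     0.7941
teal       19     22.1     0.4348
black      36     23.8     6.2538
lime        7     15.3     4.5026
purple      9     10.2     0.1412
Sum = 24.581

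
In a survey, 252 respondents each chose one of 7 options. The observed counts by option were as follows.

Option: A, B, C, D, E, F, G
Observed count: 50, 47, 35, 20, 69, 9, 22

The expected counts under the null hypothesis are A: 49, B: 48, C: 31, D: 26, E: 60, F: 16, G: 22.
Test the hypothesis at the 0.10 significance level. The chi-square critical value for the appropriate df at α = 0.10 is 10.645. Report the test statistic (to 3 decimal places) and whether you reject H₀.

6.354; do not reject

A: (50 − 49)²/49 = 1/49 = 0.0204
B: (47 − 48)²/48 = 1/48 = 0.0208
C: (35 − 31)²/31 = 16/31 = 0.5161
D: (20 − 26)²/26 = 36/26 = 1.3846
E: (69 − 60)²/60 = 81/60 = 1.3500
F: (9 − 16)²/16 = 49/16 = 3.0625
G: (22 − 22)²/22 = 0/22 = 0.0000
Sum = 6.354
df = 6. Since 6.354 < 10.645, we do not reject H₀.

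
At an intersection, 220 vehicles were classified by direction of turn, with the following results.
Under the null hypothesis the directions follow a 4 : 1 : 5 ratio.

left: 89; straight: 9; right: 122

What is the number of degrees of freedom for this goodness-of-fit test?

2

There are k = 3 categories and no parameters were estimated from the data, so df = 3 − 1 = 2.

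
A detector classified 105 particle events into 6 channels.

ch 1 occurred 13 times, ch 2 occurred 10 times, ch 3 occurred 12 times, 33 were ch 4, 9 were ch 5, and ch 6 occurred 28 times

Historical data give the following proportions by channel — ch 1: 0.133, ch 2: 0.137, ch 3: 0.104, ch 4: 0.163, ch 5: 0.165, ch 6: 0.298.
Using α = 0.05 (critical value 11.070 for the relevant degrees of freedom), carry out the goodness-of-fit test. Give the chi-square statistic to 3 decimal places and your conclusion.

Expected counts E_i = n·p_i: 105×0.133 = 13.965, 105×0.137 = 14.385, 105×0.104 = 10.92, 105×0.163 = 17.115, 105×0.165 = 17.325, 105×0.298 = 31.29.
χ² = (13−13.965)²/13.965 + (10−14.385)²/14.385 + (12−10.92)²/10.92 + (33−17.115)²/17.115 + (9−17.325)²/17.325 + (28−31.29)²/31.29
   = 0.0667 + 1.3367 + 0.1068 + 14.7434 + 4.0003 + 0.3459
Sum = 20.600
df = 5. Since 20.600 > 11.070, we reject H₀.

20.600; reject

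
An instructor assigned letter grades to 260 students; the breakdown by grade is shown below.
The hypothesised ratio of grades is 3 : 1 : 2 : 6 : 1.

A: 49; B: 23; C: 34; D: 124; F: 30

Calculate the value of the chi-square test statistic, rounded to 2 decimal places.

8.50

Ratio total = 13. Expected counts: 260×3/13 = 60, 260×1/13 = 20, 260×2/13 = 40, 260×6/13 = 120, 260×1/13 = 20.
A: (49 − 60)²/60 = 121/60 = 2.017
B: (23 − 20)²/20 = 9/20 = 0.450
C: (34 − 40)²/40 = 36/40 = 0.900
D: (124 − 120)²/120 = 16/120 = 0.133
F: (30 − 20)²/20 = 100/20 = 5.000
Sum = 8.50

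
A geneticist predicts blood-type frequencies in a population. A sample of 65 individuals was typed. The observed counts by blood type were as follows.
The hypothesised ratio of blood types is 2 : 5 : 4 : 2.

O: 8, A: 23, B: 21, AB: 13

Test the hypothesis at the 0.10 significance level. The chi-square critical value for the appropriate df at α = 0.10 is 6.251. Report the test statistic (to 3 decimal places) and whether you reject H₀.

1.510; do not reject

Ratio total = 13. Expected counts: 65×2/13 = 10, 65×5/13 = 25, 65×4/13 = 20, 65×2/13 = 10.
cat         O        E   (O−E)²/E
O           8       10     0.4000
A          23       25     0.1600
B          21       20     0.0500
AB         13       10     0.9000
Sum = 1.510
df = 3. Since 1.510 < 6.251, we do not reject H₀.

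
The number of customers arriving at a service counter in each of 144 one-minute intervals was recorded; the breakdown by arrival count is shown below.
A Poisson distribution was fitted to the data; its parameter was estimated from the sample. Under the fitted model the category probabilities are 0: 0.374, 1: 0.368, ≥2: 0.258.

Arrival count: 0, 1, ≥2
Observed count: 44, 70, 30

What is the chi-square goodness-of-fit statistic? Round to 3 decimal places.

8.639

Expected counts E_i = n·p_i: 144×0.374 = 53.856, 144×0.368 = 52.992, 144×0.258 = 37.152.
0: (44 − 53.856)²/53.856 = 97.140736/53.856 = 1.8037
1: (70 − 52.992)²/52.992 = 289.272064/52.992 = 5.4588
≥2: (30 − 37.152)²/37.152 = 51.151104/37.152 = 1.3768
Sum = 8.639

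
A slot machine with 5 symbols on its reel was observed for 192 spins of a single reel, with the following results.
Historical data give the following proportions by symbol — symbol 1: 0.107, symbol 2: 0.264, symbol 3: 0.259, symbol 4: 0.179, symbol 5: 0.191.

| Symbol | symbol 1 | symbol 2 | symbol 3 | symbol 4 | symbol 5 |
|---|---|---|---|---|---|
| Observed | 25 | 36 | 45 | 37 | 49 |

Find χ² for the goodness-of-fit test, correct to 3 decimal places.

Expected counts E_i = n·p_i: 192×0.107 = 20.544, 192×0.264 = 50.688, 192×0.259 = 49.728, 192×0.179 = 34.368, 192×0.191 = 36.672.
cat           O        E   (O−E)²/E
symbol 1     25   20.544     0.9665
symbol 2     36   50.688     4.2562
symbol 3     45   49.728     0.4495
symbol 4     37   34.368     0.2016
symbol 5     49   36.672     4.1443
Sum = 10.018

10.018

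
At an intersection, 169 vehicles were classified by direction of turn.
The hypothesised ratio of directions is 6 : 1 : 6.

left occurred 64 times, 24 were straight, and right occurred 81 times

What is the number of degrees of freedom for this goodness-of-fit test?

2

There are k = 3 categories and no parameters were estimated from the data, so df = 3 − 1 = 2.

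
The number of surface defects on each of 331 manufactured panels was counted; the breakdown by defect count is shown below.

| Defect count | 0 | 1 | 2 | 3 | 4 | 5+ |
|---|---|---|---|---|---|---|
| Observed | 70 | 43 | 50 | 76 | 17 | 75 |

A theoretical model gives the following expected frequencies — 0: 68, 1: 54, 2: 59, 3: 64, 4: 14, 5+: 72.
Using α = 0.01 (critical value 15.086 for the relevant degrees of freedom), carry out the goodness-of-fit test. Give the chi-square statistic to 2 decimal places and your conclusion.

6.69; do not reject

χ² = (70−68)²/68 + (43−54)²/54 + (50−59)²/59 + (76−64)²/64 + (17−14)²/14 + (75−72)²/72
   = 0.059 + 2.241 + 1.373 + 2.250 + 0.643 + 0.125
Sum = 6.69
df = 5. Since 6.69 < 15.086, we do not reject H₀.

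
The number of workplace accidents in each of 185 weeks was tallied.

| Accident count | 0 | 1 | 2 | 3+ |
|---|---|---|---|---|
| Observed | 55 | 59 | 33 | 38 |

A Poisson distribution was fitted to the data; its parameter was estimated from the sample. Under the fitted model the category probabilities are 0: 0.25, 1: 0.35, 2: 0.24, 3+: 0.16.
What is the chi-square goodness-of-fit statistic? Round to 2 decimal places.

Expected counts E_i = n·p_i: 185×0.25 = 46.25, 185×0.35 = 64.75, 185×0.24 = 44.4, 185×0.16 = 29.6.
χ² = (55−46.25)²/46.25 + (59−64.75)²/64.75 + (33−44.4)²/44.4 + (38−29.6)²/29.6
   = 1.655 + 0.511 + 2.927 + 2.384
Sum = 7.48

7.48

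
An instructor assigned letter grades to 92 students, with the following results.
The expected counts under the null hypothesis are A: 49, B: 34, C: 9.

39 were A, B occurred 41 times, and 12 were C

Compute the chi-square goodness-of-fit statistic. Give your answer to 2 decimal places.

A: (39 − 49)²/49 = 100/49 = 2.041
B: (41 − 34)²/34 = 49/34 = 1.441
C: (12 − 9)²/9 = 9/9 = 1.000
Sum = 4.48

4.48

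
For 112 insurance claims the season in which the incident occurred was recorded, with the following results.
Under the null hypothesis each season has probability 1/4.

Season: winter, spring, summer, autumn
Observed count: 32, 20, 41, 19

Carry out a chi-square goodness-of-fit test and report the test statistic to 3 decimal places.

11.786

Expected count for each of the 4 categories: 112/4 = 28.
winter: (32 − 28)²/28 = 16/28 = 0.5714
spring: (20 − 28)²/28 = 64/28 = 2.2857
summer: (41 − 28)²/28 = 169/28 = 6.0357
autumn: (19 − 28)²/28 = 81/28 = 2.8929
Sum = 11.786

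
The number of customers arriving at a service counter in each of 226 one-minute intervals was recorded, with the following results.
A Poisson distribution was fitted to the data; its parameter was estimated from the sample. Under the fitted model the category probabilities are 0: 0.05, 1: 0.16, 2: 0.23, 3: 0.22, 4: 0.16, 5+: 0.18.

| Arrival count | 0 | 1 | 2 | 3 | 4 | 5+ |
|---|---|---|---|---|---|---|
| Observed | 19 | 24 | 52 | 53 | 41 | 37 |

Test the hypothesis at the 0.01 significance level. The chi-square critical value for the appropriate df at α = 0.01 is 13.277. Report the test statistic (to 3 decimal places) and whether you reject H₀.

Expected counts E_i = n·p_i: 226×0.05 = 11.3, 226×0.16 = 36.16, 226×0.23 = 51.98, 226×0.22 = 49.72, 226×0.16 = 36.16, 226×0.18 = 40.68.
χ² = (19−11.3)²/11.3 + (24−36.16)²/36.16 + (52−51.98)²/51.98 + (53−49.72)²/49.72 + (41−36.16)²/36.16 + (37−40.68)²/40.68
   = 5.2469 + 4.0892 + 0.0000 + 0.2164 + 0.6478 + 0.3329
Sum = 10.533
df = 4. Since 10.533 < 13.277, we do not reject H₀.

10.533; do not reject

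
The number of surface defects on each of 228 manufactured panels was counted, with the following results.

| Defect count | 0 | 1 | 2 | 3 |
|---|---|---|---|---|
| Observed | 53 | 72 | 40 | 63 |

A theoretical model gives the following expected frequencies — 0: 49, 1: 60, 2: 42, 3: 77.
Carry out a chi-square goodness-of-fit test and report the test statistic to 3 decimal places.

0: (53 − 49)²/49 = 16/49 = 0.3265
1: (72 − 60)²/60 = 144/60 = 2.4000
2: (40 − 42)²/42 = 4/42 = 0.0952
3: (63 − 77)²/77 = 196/77 = 2.5455
Sum = 5.367

5.367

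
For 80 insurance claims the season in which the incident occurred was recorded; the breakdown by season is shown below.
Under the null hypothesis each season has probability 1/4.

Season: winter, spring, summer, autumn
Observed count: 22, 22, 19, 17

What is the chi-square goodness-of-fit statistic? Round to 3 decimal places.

Expected count for each of the 4 categories: 80/4 = 20.
χ² = (22−20)²/20 + (22−20)²/20 + (19−20)²/20 + (17−20)²/20
   = 0.2000 + 0.2000 + 0.0500 + 0.4500
Sum = 0.900

0.900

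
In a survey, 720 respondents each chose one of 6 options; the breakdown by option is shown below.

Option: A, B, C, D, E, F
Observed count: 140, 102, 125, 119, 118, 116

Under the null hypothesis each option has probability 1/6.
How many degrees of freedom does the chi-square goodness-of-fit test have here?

There are k = 6 categories and no parameters were estimated from the data, so df = 6 − 1 = 5.

5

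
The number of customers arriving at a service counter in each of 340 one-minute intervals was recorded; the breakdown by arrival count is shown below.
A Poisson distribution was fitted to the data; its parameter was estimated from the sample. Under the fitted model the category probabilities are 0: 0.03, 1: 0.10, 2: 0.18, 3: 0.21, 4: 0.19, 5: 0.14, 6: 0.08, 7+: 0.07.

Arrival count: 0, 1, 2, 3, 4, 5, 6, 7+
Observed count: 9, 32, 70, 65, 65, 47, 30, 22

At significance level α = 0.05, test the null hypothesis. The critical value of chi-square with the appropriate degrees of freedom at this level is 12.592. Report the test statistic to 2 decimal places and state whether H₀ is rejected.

Expected counts E_i = n·p_i: 340×0.03 = 10.2, 340×0.10 = 34, 340×0.18 = 61.2, 340×0.21 = 71.4, 340×0.19 = 64.6, 340×0.14 = 47.6, 340×0.08 = 27.2, 340×0.07 = 23.8.
0: (9 − 10.2)²/10.2 = 1.44/10.2 = 0.141
1: (32 − 34)²/34 = 4/34 = 0.118
2: (70 − 61.2)²/61.2 = 77.44/61.2 = 1.265
3: (65 − 71.4)²/71.4 = 40.96/71.4 = 0.574
4: (65 − 64.6)²/64.6 = 0.16/64.6 = 0.002
5: (47 − 47.6)²/47.6 = 0.36/47.6 = 0.008
6: (30 − 27.2)²/27.2 = 7.84/27.2 = 0.288
7+: (22 − 23.8)²/23.8 = 3.24/23.8 = 0.136
Sum = 2.53
df = 6. Since 2.53 < 12.592, we do not reject H₀.

2.53; do not reject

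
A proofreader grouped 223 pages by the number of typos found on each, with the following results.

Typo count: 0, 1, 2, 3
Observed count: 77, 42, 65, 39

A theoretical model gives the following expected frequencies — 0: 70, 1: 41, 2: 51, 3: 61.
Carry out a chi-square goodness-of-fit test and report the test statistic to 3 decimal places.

12.502

0: (77 − 70)²/70 = 49/70 = 0.7000
1: (42 − 41)²/41 = 1/41 = 0.0244
2: (65 − 51)²/51 = 196/51 = 3.8431
3: (39 − 61)²/61 = 484/61 = 7.9344
Sum = 12.502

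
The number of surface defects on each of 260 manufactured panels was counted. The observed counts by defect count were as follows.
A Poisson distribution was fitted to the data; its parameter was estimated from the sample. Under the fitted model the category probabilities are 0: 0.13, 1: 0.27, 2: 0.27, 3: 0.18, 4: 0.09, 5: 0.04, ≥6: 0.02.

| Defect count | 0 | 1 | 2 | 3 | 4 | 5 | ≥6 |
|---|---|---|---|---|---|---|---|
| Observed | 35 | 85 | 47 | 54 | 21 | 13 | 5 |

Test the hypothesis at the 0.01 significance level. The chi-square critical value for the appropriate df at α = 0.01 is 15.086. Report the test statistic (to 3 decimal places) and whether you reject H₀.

12.842; do not reject

Expected counts E_i = n·p_i: 260×0.13 = 33.8, 260×0.27 = 70.2, 260×0.27 = 70.2, 260×0.18 = 46.8, 260×0.09 = 23.4, 260×0.04 = 10.4, 260×0.02 = 5.2.
cat         O        E   (O−E)²/E
0          35     33.8     0.0426
1          85     70.2     3.1202
2          47     70.2     7.6672
3          54     46.8     1.1077
4          21     23.4     0.2462
5          13     10.4     0.6500
≥6          5      5.2     0.0077
Sum = 12.842
df = 5. Since 12.842 < 15.086, we do not reject H₀.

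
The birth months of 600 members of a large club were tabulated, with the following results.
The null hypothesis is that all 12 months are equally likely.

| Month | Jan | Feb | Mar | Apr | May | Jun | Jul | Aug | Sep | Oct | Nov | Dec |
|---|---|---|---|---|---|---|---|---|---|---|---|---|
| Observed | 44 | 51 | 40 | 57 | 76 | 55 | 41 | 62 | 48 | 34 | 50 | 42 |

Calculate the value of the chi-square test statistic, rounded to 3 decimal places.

28.720

Expected count for each of the 12 categories: 600/12 = 50.
Jan: (44 − 50)²/50 = 36/50 = 0.7200
Feb: (51 − 50)²/50 = 1/50 = 0.0200
Mar: (40 − 50)²/50 = 100/50 = 2.0000
Apr: (57 − 50)²/50 = 49/50 = 0.9800
May: (76 − 50)²/50 = 676/50 = 13.5200
Jun: (55 − 50)²/50 = 25/50 = 0.5000
Jul: (41 − 50)²/50 = 81/50 = 1.6200
Aug: (62 − 50)²/50 = 144/50 = 2.8800
Sep: (48 − 50)²/50 = 4/50 = 0.0800
Oct: (34 − 50)²/50 = 256/50 = 5.1200
Nov: (50 − 50)²/50 = 0/50 = 0.0000
Dec: (42 − 50)²/50 = 64/50 = 1.2800
Sum = 28.720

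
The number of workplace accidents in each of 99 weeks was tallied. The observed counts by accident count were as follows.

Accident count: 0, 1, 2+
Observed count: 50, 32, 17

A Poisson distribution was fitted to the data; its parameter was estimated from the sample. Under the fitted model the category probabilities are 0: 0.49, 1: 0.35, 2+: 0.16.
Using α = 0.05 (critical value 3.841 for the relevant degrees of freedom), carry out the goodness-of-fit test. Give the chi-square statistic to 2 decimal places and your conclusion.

Expected counts E_i = n·p_i: 99×0.49 = 48.51, 99×0.35 = 34.65, 99×0.16 = 15.84.
0: (50 − 48.51)²/48.51 = 2.2201/48.51 = 0.046
1: (32 − 34.65)²/34.65 = 7.0225/34.65 = 0.203
2+: (17 − 15.84)²/15.84 = 1.3456/15.84 = 0.085
Sum = 0.33
df = 1. Since 0.33 < 3.841, we do not reject H₀.

0.33; do not reject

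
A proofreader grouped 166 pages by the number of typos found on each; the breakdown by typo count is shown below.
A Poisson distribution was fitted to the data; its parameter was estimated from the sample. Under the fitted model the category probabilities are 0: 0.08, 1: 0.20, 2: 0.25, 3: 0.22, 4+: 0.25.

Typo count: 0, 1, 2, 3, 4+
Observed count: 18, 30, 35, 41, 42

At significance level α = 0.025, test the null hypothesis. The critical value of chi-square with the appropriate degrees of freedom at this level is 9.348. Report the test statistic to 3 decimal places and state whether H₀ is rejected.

Expected counts E_i = n·p_i: 166×0.08 = 13.28, 166×0.20 = 33.2, 166×0.25 = 41.5, 166×0.22 = 36.52, 166×0.25 = 41.5.
0: (18 − 13.28)²/13.28 = 22.2784/13.28 = 1.6776
1: (30 − 33.2)²/33.2 = 10.24/33.2 = 0.3084
2: (35 − 41.5)²/41.5 = 42.25/41.5 = 1.0181
3: (41 − 36.52)²/36.52 = 20.0704/36.52 = 0.5496
4+: (42 − 41.5)²/41.5 = 0.25/41.5 = 0.0060
Sum = 3.560
df = 3. Since 3.560 < 9.348, we do not reject H₀.

3.560; do not reject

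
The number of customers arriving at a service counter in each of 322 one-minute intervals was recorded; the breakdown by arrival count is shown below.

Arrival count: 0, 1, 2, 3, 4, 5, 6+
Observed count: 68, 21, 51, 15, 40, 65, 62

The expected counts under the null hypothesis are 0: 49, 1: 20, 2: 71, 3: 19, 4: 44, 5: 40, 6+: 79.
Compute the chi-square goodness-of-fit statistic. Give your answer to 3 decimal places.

cat         O        E   (O−E)²/E
0          68       49     7.3673
1          21       20     0.0500
2          51       71     5.6338
3          15       19     0.8421
4          40       44     0.3636
5          65       40    15.6250
6+         62       79     3.6582
Sum = 33.540

33.540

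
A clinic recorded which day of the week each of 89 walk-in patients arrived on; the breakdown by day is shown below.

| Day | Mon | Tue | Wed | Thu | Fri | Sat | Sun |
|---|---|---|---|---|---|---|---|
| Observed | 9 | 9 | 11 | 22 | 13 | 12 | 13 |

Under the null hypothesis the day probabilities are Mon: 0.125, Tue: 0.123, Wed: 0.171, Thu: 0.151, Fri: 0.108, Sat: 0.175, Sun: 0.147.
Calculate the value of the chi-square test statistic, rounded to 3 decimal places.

Expected counts E_i = n·p_i: 89×0.125 = 11.125, 89×0.123 = 10.947, 89×0.171 = 15.219, 89×0.151 = 13.439, 89×0.108 = 9.612, 89×0.175 = 15.575, 89×0.147 = 13.083.
Mon: (9 − 11.125)²/11.125 = 4.515625/11.125 = 0.4059
Tue: (9 − 10.947)²/10.947 = 3.790809/10.947 = 0.3463
Wed: (11 − 15.219)²/15.219 = 17.799961/15.219 = 1.1696
Thu: (22 − 13.439)²/13.439 = 73.290721/13.439 = 5.4536
Fri: (13 − 9.612)²/9.612 = 11.478544/9.612 = 1.1942
Sat: (12 − 15.575)²/15.575 = 12.780625/15.575 = 0.8206
Sun: (13 − 13.083)²/13.083 = 0.006889/13.083 = 0.0005
Sum = 9.391

9.391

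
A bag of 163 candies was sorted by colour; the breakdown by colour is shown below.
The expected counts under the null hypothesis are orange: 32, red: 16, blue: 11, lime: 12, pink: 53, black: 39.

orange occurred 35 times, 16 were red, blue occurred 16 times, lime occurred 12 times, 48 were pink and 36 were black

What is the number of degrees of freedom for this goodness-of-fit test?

There are k = 6 categories and no parameters were estimated from the data, so df = 6 − 1 = 5.

5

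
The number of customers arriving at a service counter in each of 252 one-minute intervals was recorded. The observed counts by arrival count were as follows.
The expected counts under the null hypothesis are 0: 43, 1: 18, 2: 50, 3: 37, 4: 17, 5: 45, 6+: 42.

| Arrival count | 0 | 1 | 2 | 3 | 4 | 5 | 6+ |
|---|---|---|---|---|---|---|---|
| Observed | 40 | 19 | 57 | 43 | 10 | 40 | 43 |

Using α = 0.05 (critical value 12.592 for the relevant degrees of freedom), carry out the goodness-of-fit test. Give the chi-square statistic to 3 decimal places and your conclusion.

5.680; do not reject

χ² = (40−43)²/43 + (19−18)²/18 + (57−50)²/50 + (43−37)²/37 + (10−17)²/17 + (40−45)²/45 + (43−42)²/42
   = 0.2093 + 0.0556 + 0.9800 + 0.9730 + 2.8824 + 0.5556 + 0.0238
Sum = 5.680
df = 6. Since 5.680 < 12.592, we do not reject H₀.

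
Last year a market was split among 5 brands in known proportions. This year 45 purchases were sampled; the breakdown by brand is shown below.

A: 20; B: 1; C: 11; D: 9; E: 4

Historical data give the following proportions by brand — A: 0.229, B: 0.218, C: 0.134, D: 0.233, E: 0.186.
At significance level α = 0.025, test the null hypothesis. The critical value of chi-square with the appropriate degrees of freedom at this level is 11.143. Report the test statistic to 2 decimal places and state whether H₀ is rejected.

Expected counts E_i = n·p_i: 45×0.229 = 10.305, 45×0.218 = 9.81, 45×0.134 = 6.03, 45×0.233 = 10.485, 45×0.186 = 8.37.
A: (20 − 10.305)²/10.305 = 93.993025/10.305 = 9.121
B: (1 − 9.81)²/9.81 = 77.6161/9.81 = 7.912
C: (11 − 6.03)²/6.03 = 24.7009/6.03 = 4.096
D: (9 − 10.485)²/10.485 = 2.205225/10.485 = 0.210
E: (4 − 8.37)²/8.37 = 19.0969/8.37 = 2.282
Sum = 23.62
df = 4. Since 23.62 > 11.143, we reject H₀.

23.62; reject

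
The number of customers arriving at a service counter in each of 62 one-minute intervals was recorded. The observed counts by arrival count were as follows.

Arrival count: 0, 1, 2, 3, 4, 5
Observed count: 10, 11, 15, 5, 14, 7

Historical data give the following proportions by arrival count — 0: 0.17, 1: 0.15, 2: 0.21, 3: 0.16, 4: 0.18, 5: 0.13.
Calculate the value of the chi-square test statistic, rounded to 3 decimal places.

3.942

Expected counts E_i = n·p_i: 62×0.17 = 10.54, 62×0.15 = 9.3, 62×0.21 = 13.02, 62×0.16 = 9.92, 62×0.18 = 11.16, 62×0.13 = 8.06.
χ² = (10−10.54)²/10.54 + (11−9.3)²/9.3 + (15−13.02)²/13.02 + (5−9.92)²/9.92 + (14−11.16)²/11.16 + (7−8.06)²/8.06
   = 0.0277 + 0.3108 + 0.3011 + 2.4402 + 0.7227 + 0.1394
Sum = 3.942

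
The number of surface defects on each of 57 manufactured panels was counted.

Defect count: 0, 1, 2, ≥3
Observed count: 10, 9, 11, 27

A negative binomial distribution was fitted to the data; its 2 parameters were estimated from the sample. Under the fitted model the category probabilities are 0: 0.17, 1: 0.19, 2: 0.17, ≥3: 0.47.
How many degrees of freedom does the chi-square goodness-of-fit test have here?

1

There are k = 4 categories and 2 parameters estimated from the data, so df = 4 − 1 − 2 = 1.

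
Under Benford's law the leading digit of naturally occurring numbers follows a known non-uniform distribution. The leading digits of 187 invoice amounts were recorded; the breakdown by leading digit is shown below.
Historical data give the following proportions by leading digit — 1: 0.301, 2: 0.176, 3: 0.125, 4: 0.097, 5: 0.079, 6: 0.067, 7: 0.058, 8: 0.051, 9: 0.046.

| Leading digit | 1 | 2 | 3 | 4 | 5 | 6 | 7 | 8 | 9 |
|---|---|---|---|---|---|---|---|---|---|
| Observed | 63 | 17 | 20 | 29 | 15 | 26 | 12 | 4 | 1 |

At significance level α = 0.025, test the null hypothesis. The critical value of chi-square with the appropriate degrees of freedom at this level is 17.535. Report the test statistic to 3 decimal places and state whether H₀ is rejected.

Expected counts E_i = n·p_i: 187×0.301 = 56.287, 187×0.176 = 32.912, 187×0.125 = 23.375, 187×0.097 = 18.139, 187×0.079 = 14.773, 187×0.067 = 12.529, 187×0.058 = 10.846, 187×0.051 = 9.537, 187×0.046 = 8.602.
χ² = (63−56.287)²/56.287 + (17−32.912)²/32.912 + (20−23.375)²/23.375 + (29−18.139)²/18.139 + (15−14.773)²/14.773 + (26−12.529)²/12.529 + (12−10.846)²/10.846 + (4−9.537)²/9.537 + (1−8.602)²/8.602
   = 0.8006 + 7.6930 + 0.4873 + 6.5032 + 0.0035 + 14.4838 + 0.1228 + 3.2147 + 6.7183
Sum = 40.027
df = 8. Since 40.027 > 17.535, we reject H₀.

40.027; reject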